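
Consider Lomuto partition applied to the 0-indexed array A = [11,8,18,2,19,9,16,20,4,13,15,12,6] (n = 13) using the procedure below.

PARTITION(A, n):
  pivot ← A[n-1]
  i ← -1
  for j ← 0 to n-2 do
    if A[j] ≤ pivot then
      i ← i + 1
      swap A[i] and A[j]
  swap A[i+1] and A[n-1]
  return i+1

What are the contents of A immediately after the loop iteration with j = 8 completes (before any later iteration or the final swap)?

pivot=6, i=-1
j=0: 11>6, skip
j=1: 8>6, skip
j=2: 18>6, skip
j=3: 2≤6, i=0, swap(0,3) ⇒ [2,8,18,11,19,9,16,20,4,13,15,12,6]
j=4: 19>6, skip
j=5: 9>6, skip
j=6: 16>6, skip
j=7: 20>6, skip
j=8: 4≤6, i=1, swap(1,8) ⇒ [2,4,18,11,19,9,16,20,8,13,15,12,6]
(after j=8) A = [2,4,18,11,19,9,16,20,8,13,15,12,6]

[2,4,18,11,19,9,16,20,8,13,15,12,6]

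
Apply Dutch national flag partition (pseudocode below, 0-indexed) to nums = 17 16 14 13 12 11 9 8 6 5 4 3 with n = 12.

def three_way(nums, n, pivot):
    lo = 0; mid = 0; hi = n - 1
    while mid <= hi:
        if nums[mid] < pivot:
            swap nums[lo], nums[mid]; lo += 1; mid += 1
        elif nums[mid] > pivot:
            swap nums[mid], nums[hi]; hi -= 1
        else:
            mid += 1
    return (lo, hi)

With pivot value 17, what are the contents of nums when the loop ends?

16 14 13 12 11 9 8 6 5 4 3 17

pivot = 17; lo=0, mid=0, hi=11
nums[mid]=17=17: mid=1
nums[mid]=16<17: swap nums[0],nums[1]; lo=1,mid=2 → 16 17 14 13 12 11 9 8 6 5 4 3
nums[mid]=14<17: swap nums[1],nums[2]; lo=2,mid=3 → 16 14 17 13 12 11 9 8 6 5 4 3
nums[mid]=13<17: swap nums[2],nums[3]; lo=3,mid=4 → 16 14 13 17 12 11 9 8 6 5 4 3
nums[mid]=12<17: swap nums[3],nums[4]; lo=4,mid=5 → 16 14 13 12 17 11 9 8 6 5 4 3
nums[mid]=11<17: swap nums[4],nums[5]; lo=5,mid=6 → 16 14 13 12 11 17 9 8 6 5 4 3
nums[mid]=9<17: swap nums[5],nums[6]; lo=6,mid=7 → 16 14 13 12 11 9 17 8 6 5 4 3
nums[mid]=8<17: swap nums[6],nums[7]; lo=7,mid=8 → 16 14 13 12 11 9 8 17 6 5 4 3
nums[mid]=6<17: swap nums[7],nums[8]; lo=8,mid=9 → 16 14 13 12 11 9 8 6 17 5 4 3
nums[mid]=5<17: swap nums[8],nums[9]; lo=9,mid=10 → 16 14 13 12 11 9 8 6 5 17 4 3
nums[mid]=4<17: swap nums[9],nums[10]; lo=10,mid=11 → 16 14 13 12 11 9 8 6 5 4 17 3
nums[mid]=3<17: swap nums[10],nums[11]; lo=11,mid=12 → 16 14 13 12 11 9 8 6 5 4 3 17
end: lo=11, hi=11; nums = 16 14 13 12 11 9 8 6 5 4 3 17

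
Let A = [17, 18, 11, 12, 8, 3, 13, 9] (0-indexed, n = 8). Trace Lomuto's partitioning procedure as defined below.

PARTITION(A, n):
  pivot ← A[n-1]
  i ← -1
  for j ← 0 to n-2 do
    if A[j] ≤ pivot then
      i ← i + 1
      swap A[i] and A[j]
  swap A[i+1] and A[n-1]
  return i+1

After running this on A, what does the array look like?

pivot = A[7] = 9; i = -1
j=0: A[0]=17 > 9 → no swap
j=1: A[1]=18 > 9 → no swap
j=2: A[2]=11 > 9 → no swap
j=3: A[3]=12 > 9 → no swap
j=4: A[4]=8 ≤ 9 → i=0, swap A[0],A[4] → [8, 18, 11, 12, 17, 3, 13, 9]
j=5: A[5]=3 ≤ 9 → i=1, swap A[1],A[5] → [8, 3, 11, 12, 17, 18, 13, 9]
j=6: A[6]=13 > 9 → no swap
final swap A[2],A[7] → [8, 3, 9, 12, 17, 18, 13, 11]; return 2

[8, 3, 9, 12, 17, 18, 13, 11]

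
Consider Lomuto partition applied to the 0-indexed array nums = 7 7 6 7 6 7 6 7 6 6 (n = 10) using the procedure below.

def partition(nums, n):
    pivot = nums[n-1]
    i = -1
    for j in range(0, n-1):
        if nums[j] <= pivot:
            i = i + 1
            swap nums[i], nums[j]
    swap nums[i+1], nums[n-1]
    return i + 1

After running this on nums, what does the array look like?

6 6 6 6 6 7 7 7 7 7

pivot = nums[9] = 6; i = -1
j=0: nums[0]=7 > 6 → no swap
j=1: nums[1]=7 > 6 → no swap
j=2: nums[2]=6 ≤ 6 → i=0, swap nums[0],nums[2] → 6 7 7 7 6 7 6 7 6 6
j=3: nums[3]=7 > 6 → no swap
j=4: nums[4]=6 ≤ 6 → i=1, swap nums[1],nums[4] → 6 6 7 7 7 7 6 7 6 6
j=5: nums[5]=7 > 6 → no swap
j=6: nums[6]=6 ≤ 6 → i=2, swap nums[2],nums[6] → 6 6 6 7 7 7 7 7 6 6
j=7: nums[7]=7 > 6 → no swap
j=8: nums[8]=6 ≤ 6 → i=3, swap nums[3],nums[8] → 6 6 6 6 7 7 7 7 7 6
final swap nums[4],nums[9] → 6 6 6 6 6 7 7 7 7 7; return 4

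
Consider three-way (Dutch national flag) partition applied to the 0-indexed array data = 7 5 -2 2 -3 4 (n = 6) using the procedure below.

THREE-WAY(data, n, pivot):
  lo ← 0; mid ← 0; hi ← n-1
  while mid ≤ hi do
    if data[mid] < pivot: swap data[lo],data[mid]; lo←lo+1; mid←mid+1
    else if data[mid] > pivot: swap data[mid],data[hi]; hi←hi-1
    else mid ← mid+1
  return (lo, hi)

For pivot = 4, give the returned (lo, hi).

(3, 3)

lo=0 mid=0 hi=5
7>4: swap(0,5), hi=4 ⇒ 4 5 -2 2 -3 7
4=4: mid=1
5>4: swap(1,4), hi=3 ⇒ 4 -3 -2 2 5 7
-3<4: swap(0,1), lo=1 mid=2 ⇒ -3 4 -2 2 5 7
-2<4: swap(1,2), lo=2 mid=3 ⇒ -3 -2 4 2 5 7
2<4: swap(2,3), lo=3 mid=4 ⇒ -3 -2 2 4 5 7
done. lo=3 hi=3; data=-3 -2 2 4 5 7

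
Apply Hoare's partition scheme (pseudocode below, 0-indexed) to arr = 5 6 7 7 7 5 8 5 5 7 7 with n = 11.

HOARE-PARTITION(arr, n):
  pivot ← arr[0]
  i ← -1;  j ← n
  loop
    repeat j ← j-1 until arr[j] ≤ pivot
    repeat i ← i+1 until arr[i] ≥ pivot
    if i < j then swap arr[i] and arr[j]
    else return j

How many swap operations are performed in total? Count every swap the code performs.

3

pivot = arr[0] = 5; i = -1, j = 11
j→8 (arr[8]=5≤5), i→0 (arr[0]=5≥5); i<j, swap → 5 6 7 7 7 5 8 5 5 7 7
j→7 (arr[7]=5≤5), i→1 (arr[1]=6≥5); i<j, swap → 5 5 7 7 7 5 8 6 5 7 7
j→5 (arr[5]=5≤5), i→2 (arr[2]=7≥5); i<j, swap → 5 5 5 7 7 7 8 6 5 7 7
j→2, i→3; i≥j, return j=2. arr = 5 5 5 7 7 7 8 6 5 7 7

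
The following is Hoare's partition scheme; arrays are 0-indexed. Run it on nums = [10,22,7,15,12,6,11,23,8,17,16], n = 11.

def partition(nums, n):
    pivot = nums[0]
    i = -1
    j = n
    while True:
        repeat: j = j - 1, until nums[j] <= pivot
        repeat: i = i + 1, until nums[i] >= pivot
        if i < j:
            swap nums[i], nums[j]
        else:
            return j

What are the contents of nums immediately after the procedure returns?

pivot = nums[0] = 10; i = -1, j = 11
j→8 (nums[8]=8≤10), i→0 (nums[0]=10≥10); i<j, swap → [8,22,7,15,12,6,11,23,10,17,16]
j→5 (nums[5]=6≤10), i→1 (nums[1]=22≥10); i<j, swap → [8,6,7,15,12,22,11,23,10,17,16]
j→2, i→3; i≥j, return j=2. nums = [8,6,7,15,12,22,11,23,10,17,16]

[8,6,7,15,12,22,11,23,10,17,16]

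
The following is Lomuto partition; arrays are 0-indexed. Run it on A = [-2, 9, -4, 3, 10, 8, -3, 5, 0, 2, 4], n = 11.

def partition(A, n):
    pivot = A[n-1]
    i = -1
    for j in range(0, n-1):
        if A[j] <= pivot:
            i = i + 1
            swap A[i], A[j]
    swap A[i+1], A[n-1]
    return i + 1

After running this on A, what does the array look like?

pivot = A[10] = 4; i = -1
j=0: A[0]=-2 ≤ 4 → i=0, swap A[0],A[0] (no change) → [-2, 9, -4, 3, 10, 8, -3, 5, 0, 2, 4]
j=1: A[1]=9 > 4 → no swap
j=2: A[2]=-4 ≤ 4 → i=1, swap A[1],A[2] → [-2, -4, 9, 3, 10, 8, -3, 5, 0, 2, 4]
j=3: A[3]=3 ≤ 4 → i=2, swap A[2],A[3] → [-2, -4, 3, 9, 10, 8, -3, 5, 0, 2, 4]
j=4: A[4]=10 > 4 → no swap
j=5: A[5]=8 > 4 → no swap
j=6: A[6]=-3 ≤ 4 → i=3, swap A[3],A[6] → [-2, -4, 3, -3, 10, 8, 9, 5, 0, 2, 4]
j=7: A[7]=5 > 4 → no swap
j=8: A[8]=0 ≤ 4 → i=4, swap A[4],A[8] → [-2, -4, 3, -3, 0, 8, 9, 5, 10, 2, 4]
j=9: A[9]=2 ≤ 4 → i=5, swap A[5],A[9] → [-2, -4, 3, -3, 0, 2, 9, 5, 10, 8, 4]
final swap A[6],A[10] → [-2, -4, 3, -3, 0, 2, 4, 5, 10, 8, 9]; return 6

[-2, -4, 3, -3, 0, 2, 4, 5, 10, 8, 9]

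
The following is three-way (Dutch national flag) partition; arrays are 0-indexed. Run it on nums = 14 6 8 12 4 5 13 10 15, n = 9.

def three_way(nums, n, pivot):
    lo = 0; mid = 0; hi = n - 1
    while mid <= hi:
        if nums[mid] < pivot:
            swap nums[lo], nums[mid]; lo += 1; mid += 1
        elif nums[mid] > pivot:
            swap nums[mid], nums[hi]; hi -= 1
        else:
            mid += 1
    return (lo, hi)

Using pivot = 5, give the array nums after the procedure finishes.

4 5 12 8 6 13 10 15 14

lo=0 mid=0 hi=8
14>5: swap(0,8), hi=7 ⇒ 15 6 8 12 4 5 13 10 14
15>5: swap(0,7), hi=6 ⇒ 10 6 8 12 4 5 13 15 14
10>5: swap(0,6), hi=5 ⇒ 13 6 8 12 4 5 10 15 14
13>5: swap(0,5), hi=4 ⇒ 5 6 8 12 4 13 10 15 14
5=5: mid=1
6>5: swap(1,4), hi=3 ⇒ 5 4 8 12 6 13 10 15 14
4<5: swap(0,1), lo=1 mid=2 ⇒ 4 5 8 12 6 13 10 15 14
8>5: swap(2,3), hi=2 ⇒ 4 5 12 8 6 13 10 15 14
12>5: swap(2,2), hi=1 ⇒ 4 5 12 8 6 13 10 15 14
done. lo=1 hi=1; nums=4 5 12 8 6 13 10 15 14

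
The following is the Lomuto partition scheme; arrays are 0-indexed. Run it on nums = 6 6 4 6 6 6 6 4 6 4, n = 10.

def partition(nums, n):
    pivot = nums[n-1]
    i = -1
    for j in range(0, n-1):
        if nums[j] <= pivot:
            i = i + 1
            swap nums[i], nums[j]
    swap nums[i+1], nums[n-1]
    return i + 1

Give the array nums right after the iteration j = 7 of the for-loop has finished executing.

pivot = nums[9] = 4; i = -1
j=0: nums[0]=6 > 4 → no swap
j=1: nums[1]=6 > 4 → no swap
j=2: nums[2]=4 ≤ 4 → i=0, swap nums[0],nums[2] → 4 6 6 6 6 6 6 4 6 4
j=3: nums[3]=6 > 4 → no swap
j=4: nums[4]=6 > 4 → no swap
j=5: nums[5]=6 > 4 → no swap
j=6: nums[6]=6 > 4 → no swap
j=7: nums[7]=4 ≤ 4 → i=1, swap nums[1],nums[7] → 4 4 6 6 6 6 6 6 6 4
(after j=7) nums = 4 4 6 6 6 6 6 6 6 4

4 4 6 6 6 6 6 6 6 4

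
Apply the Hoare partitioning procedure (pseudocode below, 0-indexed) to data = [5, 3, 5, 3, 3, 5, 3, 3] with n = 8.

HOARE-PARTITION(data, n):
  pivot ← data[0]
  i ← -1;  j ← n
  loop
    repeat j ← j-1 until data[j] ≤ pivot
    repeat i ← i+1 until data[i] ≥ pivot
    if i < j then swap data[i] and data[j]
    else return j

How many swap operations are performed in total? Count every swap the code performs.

pivot = data[0] = 5; i = -1, j = 8
j→7 (data[7]=3≤5), i→0 (data[0]=5≥5); i<j, swap → [3, 3, 5, 3, 3, 5, 3, 5]
j→6 (data[6]=3≤5), i→2 (data[2]=5≥5); i<j, swap → [3, 3, 3, 3, 3, 5, 5, 5]
j→5, i→5; i≥j, return j=5. data = [3, 3, 3, 3, 3, 5, 5, 5]

2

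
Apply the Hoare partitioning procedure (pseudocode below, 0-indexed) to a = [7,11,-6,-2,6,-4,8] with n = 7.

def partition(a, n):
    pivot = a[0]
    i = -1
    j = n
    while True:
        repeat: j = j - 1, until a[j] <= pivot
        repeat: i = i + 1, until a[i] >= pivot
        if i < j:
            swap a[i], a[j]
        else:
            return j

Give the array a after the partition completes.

[-4,6,-6,-2,11,7,8]

pivot = a[0] = 7; i = -1, j = 7
j→5 (a[5]=-4≤7), i→0 (a[0]=7≥7); i<j, swap → [-4,11,-6,-2,6,7,8]
j→4 (a[4]=6≤7), i→1 (a[1]=11≥7); i<j, swap → [-4,6,-6,-2,11,7,8]
j→3, i→4; i≥j, return j=3. a = [-4,6,-6,-2,11,7,8]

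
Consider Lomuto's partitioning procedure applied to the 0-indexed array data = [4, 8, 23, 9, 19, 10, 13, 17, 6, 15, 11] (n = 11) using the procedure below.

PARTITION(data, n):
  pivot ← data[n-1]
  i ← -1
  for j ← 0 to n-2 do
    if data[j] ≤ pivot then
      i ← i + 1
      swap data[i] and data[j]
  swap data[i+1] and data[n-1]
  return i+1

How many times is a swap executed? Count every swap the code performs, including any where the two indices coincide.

pivot=11, i=-1
j=0: 4≤11, i=0, swap(0,0) ⇒ [4, 8, 23, 9, 19, 10, 13, 17, 6, 15, 11]
j=1: 8≤11, i=1, swap(1,1) ⇒ [4, 8, 23, 9, 19, 10, 13, 17, 6, 15, 11]
j=2: 23>11, skip
j=3: 9≤11, i=2, swap(2,3) ⇒ [4, 8, 9, 23, 19, 10, 13, 17, 6, 15, 11]
j=4: 19>11, skip
j=5: 10≤11, i=3, swap(3,5) ⇒ [4, 8, 9, 10, 19, 23, 13, 17, 6, 15, 11]
j=6: 13>11, skip
j=7: 17>11, skip
j=8: 6≤11, i=4, swap(4,8) ⇒ [4, 8, 9, 10, 6, 23, 13, 17, 19, 15, 11]
j=9: 15>11, skip
swap(5,10) ⇒ [4, 8, 9, 10, 6, 11, 13, 17, 19, 15, 23]; return 5

6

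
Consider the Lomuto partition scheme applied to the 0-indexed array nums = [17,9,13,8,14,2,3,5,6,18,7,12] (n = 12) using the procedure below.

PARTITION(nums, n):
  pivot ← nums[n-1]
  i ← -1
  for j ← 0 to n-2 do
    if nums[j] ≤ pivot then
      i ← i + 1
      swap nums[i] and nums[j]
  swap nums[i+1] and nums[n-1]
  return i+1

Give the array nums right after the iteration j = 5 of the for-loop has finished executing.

pivot=12, i=-1
j=0: 17>12, skip
j=1: 9≤12, i=0, swap(0,1) ⇒ [9,17,13,8,14,2,3,5,6,18,7,12]
j=2: 13>12, skip
j=3: 8≤12, i=1, swap(1,3) ⇒ [9,8,13,17,14,2,3,5,6,18,7,12]
j=4: 14>12, skip
j=5: 2≤12, i=2, swap(2,5) ⇒ [9,8,2,17,14,13,3,5,6,18,7,12]
(after j=5) nums = [9,8,2,17,14,13,3,5,6,18,7,12]

[9,8,2,17,14,13,3,5,6,18,7,12]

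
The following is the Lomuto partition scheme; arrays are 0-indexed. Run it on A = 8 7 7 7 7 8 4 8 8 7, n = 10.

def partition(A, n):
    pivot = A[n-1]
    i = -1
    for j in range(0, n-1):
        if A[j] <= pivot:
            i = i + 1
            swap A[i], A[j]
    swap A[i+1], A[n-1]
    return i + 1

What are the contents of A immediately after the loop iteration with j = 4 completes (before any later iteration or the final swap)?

pivot = A[9] = 7; i = -1
j=0: A[0]=8 > 7 → no swap
j=1: A[1]=7 ≤ 7 → i=0, swap A[0],A[1] → 7 8 7 7 7 8 4 8 8 7
j=2: A[2]=7 ≤ 7 → i=1, swap A[1],A[2] → 7 7 8 7 7 8 4 8 8 7
j=3: A[3]=7 ≤ 7 → i=2, swap A[2],A[3] → 7 7 7 8 7 8 4 8 8 7
j=4: A[4]=7 ≤ 7 → i=3, swap A[3],A[4] → 7 7 7 7 8 8 4 8 8 7
(after j=4) A = 7 7 7 7 8 8 4 8 8 7

7 7 7 7 8 8 4 8 8 7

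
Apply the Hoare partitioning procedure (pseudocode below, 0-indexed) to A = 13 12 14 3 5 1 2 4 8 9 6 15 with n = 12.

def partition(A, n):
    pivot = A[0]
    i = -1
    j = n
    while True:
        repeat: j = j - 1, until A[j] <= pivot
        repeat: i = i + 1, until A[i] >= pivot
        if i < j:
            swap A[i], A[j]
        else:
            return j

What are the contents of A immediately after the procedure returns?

pivot = A[0] = 13; i = -1, j = 12
j→10 (A[10]=6≤13), i→0 (A[0]=13≥13); i<j, swap → 6 12 14 3 5 1 2 4 8 9 13 15
j→9 (A[9]=9≤13), i→2 (A[2]=14≥13); i<j, swap → 6 12 9 3 5 1 2 4 8 14 13 15
j→8, i→9; i≥j, return j=8. A = 6 12 9 3 5 1 2 4 8 14 13 15

6 12 9 3 5 1 2 4 8 14 13 15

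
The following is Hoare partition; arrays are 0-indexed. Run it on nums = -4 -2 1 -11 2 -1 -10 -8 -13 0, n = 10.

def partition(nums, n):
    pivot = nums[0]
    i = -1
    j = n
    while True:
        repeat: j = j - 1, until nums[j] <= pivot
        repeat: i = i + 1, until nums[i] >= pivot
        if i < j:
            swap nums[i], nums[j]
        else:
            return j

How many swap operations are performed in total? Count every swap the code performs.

3

pivot = nums[0] = -4; i = -1, j = 10
j→8 (nums[8]=-13≤-4), i→0 (nums[0]=-4≥-4); i<j, swap → -13 -2 1 -11 2 -1 -10 -8 -4 0
j→7 (nums[7]=-8≤-4), i→1 (nums[1]=-2≥-4); i<j, swap → -13 -8 1 -11 2 -1 -10 -2 -4 0
j→6 (nums[6]=-10≤-4), i→2 (nums[2]=1≥-4); i<j, swap → -13 -8 -10 -11 2 -1 1 -2 -4 0
j→3, i→4; i≥j, return j=3. nums = -13 -8 -10 -11 2 -1 1 -2 -4 0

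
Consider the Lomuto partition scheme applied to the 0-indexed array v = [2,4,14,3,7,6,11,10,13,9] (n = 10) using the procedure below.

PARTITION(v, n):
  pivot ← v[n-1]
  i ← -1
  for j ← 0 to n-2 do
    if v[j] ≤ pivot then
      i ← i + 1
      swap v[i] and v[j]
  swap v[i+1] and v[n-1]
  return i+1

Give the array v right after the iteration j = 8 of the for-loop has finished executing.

[2,4,3,7,6,14,11,10,13,9]

pivot=9, i=-1
j=0: 2≤9, i=0, swap(0,0) ⇒ [2,4,14,3,7,6,11,10,13,9]
j=1: 4≤9, i=1, swap(1,1) ⇒ [2,4,14,3,7,6,11,10,13,9]
j=2: 14>9, skip
j=3: 3≤9, i=2, swap(2,3) ⇒ [2,4,3,14,7,6,11,10,13,9]
j=4: 7≤9, i=3, swap(3,4) ⇒ [2,4,3,7,14,6,11,10,13,9]
j=5: 6≤9, i=4, swap(4,5) ⇒ [2,4,3,7,6,14,11,10,13,9]
j=6: 11>9, skip
j=7: 10>9, skip
j=8: 13>9, skip
(after j=8) v = [2,4,3,7,6,14,11,10,13,9]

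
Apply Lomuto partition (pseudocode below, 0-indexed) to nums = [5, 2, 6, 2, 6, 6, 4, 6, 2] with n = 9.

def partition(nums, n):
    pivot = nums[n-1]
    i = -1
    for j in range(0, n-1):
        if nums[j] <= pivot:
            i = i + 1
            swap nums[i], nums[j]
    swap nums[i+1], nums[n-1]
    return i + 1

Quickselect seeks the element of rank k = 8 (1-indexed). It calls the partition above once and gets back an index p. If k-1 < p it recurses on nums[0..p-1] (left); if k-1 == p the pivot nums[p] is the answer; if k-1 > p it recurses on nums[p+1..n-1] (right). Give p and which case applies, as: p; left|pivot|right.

pivot = nums[8] = 2; i = -1
j=0: nums[0]=5 > 2 → no swap
j=1: nums[1]=2 ≤ 2 → i=0, swap nums[0],nums[1] → [2, 5, 6, 2, 6, 6, 4, 6, 2]
j=2: nums[2]=6 > 2 → no swap
j=3: nums[3]=2 ≤ 2 → i=1, swap nums[1],nums[3] → [2, 2, 6, 5, 6, 6, 4, 6, 2]
j=4: nums[4]=6 > 2 → no swap
j=5: nums[5]=6 > 2 → no swap
j=6: nums[6]=4 > 2 → no swap
j=7: nums[7]=6 > 2 → no swap
final swap nums[2],nums[8] → [2, 2, 2, 5, 6, 6, 4, 6, 6]; return 2
p = 2; k-1 = 7 > 2 ⇒ right

2; right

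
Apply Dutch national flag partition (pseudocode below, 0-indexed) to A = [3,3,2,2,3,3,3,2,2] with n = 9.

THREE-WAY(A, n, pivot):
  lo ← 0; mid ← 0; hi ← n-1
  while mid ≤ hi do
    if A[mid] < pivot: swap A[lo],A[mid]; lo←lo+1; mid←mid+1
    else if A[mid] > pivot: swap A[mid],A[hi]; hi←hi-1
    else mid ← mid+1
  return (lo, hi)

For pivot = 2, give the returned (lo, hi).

(0, 3)

pivot = 2; lo=0, mid=0, hi=8
A[mid]=3>2: swap A[0],A[8]; hi=7 → [2,3,2,2,3,3,3,2,3]
A[mid]=2=2: mid=1
A[mid]=3>2: swap A[1],A[7]; hi=6 → [2,2,2,2,3,3,3,3,3]
A[mid]=2=2: mid=2
A[mid]=2=2: mid=3
A[mid]=2=2: mid=4
A[mid]=3>2: swap A[4],A[6]; hi=5 → [2,2,2,2,3,3,3,3,3]
A[mid]=3>2: swap A[4],A[5]; hi=4 → [2,2,2,2,3,3,3,3,3]
A[mid]=3>2: swap A[4],A[4]; hi=3 → [2,2,2,2,3,3,3,3,3]
end: lo=0, hi=3; A = [2,2,2,2,3,3,3,3,3]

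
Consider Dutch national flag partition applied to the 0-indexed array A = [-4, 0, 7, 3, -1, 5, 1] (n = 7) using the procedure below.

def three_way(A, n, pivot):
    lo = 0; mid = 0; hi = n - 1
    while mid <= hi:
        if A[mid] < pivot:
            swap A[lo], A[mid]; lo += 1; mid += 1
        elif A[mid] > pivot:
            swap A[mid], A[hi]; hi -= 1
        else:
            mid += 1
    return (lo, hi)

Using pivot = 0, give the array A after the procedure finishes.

[-4, -1, 0, 3, 5, 1, 7]

pivot = 0; lo=0, mid=0, hi=6
A[mid]=-4<0: swap A[0],A[0]; lo=1,mid=1 → [-4, 0, 7, 3, -1, 5, 1]
A[mid]=0=0: mid=2
A[mid]=7>0: swap A[2],A[6]; hi=5 → [-4, 0, 1, 3, -1, 5, 7]
A[mid]=1>0: swap A[2],A[5]; hi=4 → [-4, 0, 5, 3, -1, 1, 7]
A[mid]=5>0: swap A[2],A[4]; hi=3 → [-4, 0, -1, 3, 5, 1, 7]
A[mid]=-1<0: swap A[1],A[2]; lo=2,mid=3 → [-4, -1, 0, 3, 5, 1, 7]
A[mid]=3>0: swap A[3],A[3]; hi=2 → [-4, -1, 0, 3, 5, 1, 7]
end: lo=2, hi=2; A = [-4, -1, 0, 3, 5, 1, 7]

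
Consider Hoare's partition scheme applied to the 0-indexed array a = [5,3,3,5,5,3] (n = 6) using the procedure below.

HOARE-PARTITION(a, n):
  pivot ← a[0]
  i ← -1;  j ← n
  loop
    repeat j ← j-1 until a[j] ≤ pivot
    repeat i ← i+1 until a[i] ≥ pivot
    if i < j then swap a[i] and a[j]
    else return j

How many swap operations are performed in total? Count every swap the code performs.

pivot=5
j stops at 5 (3), i stops at 0 (5); swap ⇒ [3,3,3,5,5,5]
j stops at 4 (5), i stops at 3 (5); swap ⇒ [3,3,3,5,5,5]
j stops at 3, i stops at 4; i≥j ⇒ return 3. a=[3,3,3,5,5,5]

2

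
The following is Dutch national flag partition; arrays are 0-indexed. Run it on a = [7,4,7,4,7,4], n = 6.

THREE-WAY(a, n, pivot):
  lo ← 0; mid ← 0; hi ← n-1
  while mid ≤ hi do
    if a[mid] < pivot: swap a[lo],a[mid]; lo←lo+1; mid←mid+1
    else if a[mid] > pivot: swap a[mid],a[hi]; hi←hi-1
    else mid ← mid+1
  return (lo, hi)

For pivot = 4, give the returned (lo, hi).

pivot = 4; lo=0, mid=0, hi=5
a[mid]=7>4: swap a[0],a[5]; hi=4 → [4,4,7,4,7,7]
a[mid]=4=4: mid=1
a[mid]=4=4: mid=2
a[mid]=7>4: swap a[2],a[4]; hi=3 → [4,4,7,4,7,7]
a[mid]=7>4: swap a[2],a[3]; hi=2 → [4,4,4,7,7,7]
a[mid]=4=4: mid=3
end: lo=0, hi=2; a = [4,4,4,7,7,7]

(0, 2)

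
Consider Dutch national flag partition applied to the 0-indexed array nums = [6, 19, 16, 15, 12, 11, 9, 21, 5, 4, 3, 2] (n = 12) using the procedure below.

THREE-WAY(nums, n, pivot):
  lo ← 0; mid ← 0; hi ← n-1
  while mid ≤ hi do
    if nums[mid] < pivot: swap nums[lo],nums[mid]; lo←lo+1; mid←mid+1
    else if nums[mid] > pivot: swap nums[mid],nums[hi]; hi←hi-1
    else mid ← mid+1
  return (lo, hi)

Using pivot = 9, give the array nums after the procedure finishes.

lo=0 mid=0 hi=11
6<9: swap(0,0), lo=1 mid=1 ⇒ [6, 19, 16, 15, 12, 11, 9, 21, 5, 4, 3, 2]
19>9: swap(1,11), hi=10 ⇒ [6, 2, 16, 15, 12, 11, 9, 21, 5, 4, 3, 19]
2<9: swap(1,1), lo=2 mid=2 ⇒ [6, 2, 16, 15, 12, 11, 9, 21, 5, 4, 3, 19]
16>9: swap(2,10), hi=9 ⇒ [6, 2, 3, 15, 12, 11, 9, 21, 5, 4, 16, 19]
3<9: swap(2,2), lo=3 mid=3 ⇒ [6, 2, 3, 15, 12, 11, 9, 21, 5, 4, 16, 19]
15>9: swap(3,9), hi=8 ⇒ [6, 2, 3, 4, 12, 11, 9, 21, 5, 15, 16, 19]
4<9: swap(3,3), lo=4 mid=4 ⇒ [6, 2, 3, 4, 12, 11, 9, 21, 5, 15, 16, 19]
12>9: swap(4,8), hi=7 ⇒ [6, 2, 3, 4, 5, 11, 9, 21, 12, 15, 16, 19]
5<9: swap(4,4), lo=5 mid=5 ⇒ [6, 2, 3, 4, 5, 11, 9, 21, 12, 15, 16, 19]
11>9: swap(5,7), hi=6 ⇒ [6, 2, 3, 4, 5, 21, 9, 11, 12, 15, 16, 19]
21>9: swap(5,6), hi=5 ⇒ [6, 2, 3, 4, 5, 9, 21, 11, 12, 15, 16, 19]
9=9: mid=6
done. lo=5 hi=5; nums=[6, 2, 3, 4, 5, 9, 21, 11, 12, 15, 16, 19]

[6, 2, 3, 4, 5, 9, 21, 11, 12, 15, 16, 19]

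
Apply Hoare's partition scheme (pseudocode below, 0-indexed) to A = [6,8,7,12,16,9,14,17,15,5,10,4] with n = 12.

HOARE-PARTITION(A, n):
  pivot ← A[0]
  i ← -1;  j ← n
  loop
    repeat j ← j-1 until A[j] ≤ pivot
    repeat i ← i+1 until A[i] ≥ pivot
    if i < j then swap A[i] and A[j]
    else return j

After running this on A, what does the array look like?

[4,5,7,12,16,9,14,17,15,8,10,6]

pivot = A[0] = 6; i = -1, j = 12
j→11 (A[11]=4≤6), i→0 (A[0]=6≥6); i<j, swap → [4,8,7,12,16,9,14,17,15,5,10,6]
j→9 (A[9]=5≤6), i→1 (A[1]=8≥6); i<j, swap → [4,5,7,12,16,9,14,17,15,8,10,6]
j→1, i→2; i≥j, return j=1. A = [4,5,7,12,16,9,14,17,15,8,10,6]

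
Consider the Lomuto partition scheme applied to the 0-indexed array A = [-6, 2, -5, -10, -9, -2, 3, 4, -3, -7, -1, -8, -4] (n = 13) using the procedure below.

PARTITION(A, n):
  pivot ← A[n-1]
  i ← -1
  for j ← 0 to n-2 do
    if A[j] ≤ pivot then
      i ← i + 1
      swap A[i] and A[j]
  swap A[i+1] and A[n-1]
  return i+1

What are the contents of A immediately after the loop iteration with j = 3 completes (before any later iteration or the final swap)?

pivot=-4, i=-1
j=0: -6≤-4, i=0, swap(0,0) ⇒ [-6, 2, -5, -10, -9, -2, 3, 4, -3, -7, -1, -8, -4]
j=1: 2>-4, skip
j=2: -5≤-4, i=1, swap(1,2) ⇒ [-6, -5, 2, -10, -9, -2, 3, 4, -3, -7, -1, -8, -4]
j=3: -10≤-4, i=2, swap(2,3) ⇒ [-6, -5, -10, 2, -9, -2, 3, 4, -3, -7, -1, -8, -4]
(after j=3) A = [-6, -5, -10, 2, -9, -2, 3, 4, -3, -7, -1, -8, -4]

[-6, -5, -10, 2, -9, -2, 3, 4, -3, -7, -1, -8, -4]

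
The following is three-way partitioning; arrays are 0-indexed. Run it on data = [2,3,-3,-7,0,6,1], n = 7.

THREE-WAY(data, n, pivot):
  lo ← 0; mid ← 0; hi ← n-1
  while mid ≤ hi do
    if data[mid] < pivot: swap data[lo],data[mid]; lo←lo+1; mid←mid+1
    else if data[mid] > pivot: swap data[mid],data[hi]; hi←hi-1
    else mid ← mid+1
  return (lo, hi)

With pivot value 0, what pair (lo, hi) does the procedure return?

lo=0 mid=0 hi=6
2>0: swap(0,6), hi=5 ⇒ [1,3,-3,-7,0,6,2]
1>0: swap(0,5), hi=4 ⇒ [6,3,-3,-7,0,1,2]
6>0: swap(0,4), hi=3 ⇒ [0,3,-3,-7,6,1,2]
0=0: mid=1
3>0: swap(1,3), hi=2 ⇒ [0,-7,-3,3,6,1,2]
-7<0: swap(0,1), lo=1 mid=2 ⇒ [-7,0,-3,3,6,1,2]
-3<0: swap(1,2), lo=2 mid=3 ⇒ [-7,-3,0,3,6,1,2]
done. lo=2 hi=2; data=[-7,-3,0,3,6,1,2]

(2, 2)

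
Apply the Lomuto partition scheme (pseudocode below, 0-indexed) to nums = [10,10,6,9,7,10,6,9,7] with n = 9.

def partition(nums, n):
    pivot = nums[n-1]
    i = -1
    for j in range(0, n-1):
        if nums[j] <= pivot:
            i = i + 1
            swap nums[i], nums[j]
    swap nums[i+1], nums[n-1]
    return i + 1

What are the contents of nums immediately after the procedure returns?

[6,7,6,7,10,10,10,9,9]

pivot = nums[8] = 7; i = -1
j=0: nums[0]=10 > 7 → no swap
j=1: nums[1]=10 > 7 → no swap
j=2: nums[2]=6 ≤ 7 → i=0, swap nums[0],nums[2] → [6,10,10,9,7,10,6,9,7]
j=3: nums[3]=9 > 7 → no swap
j=4: nums[4]=7 ≤ 7 → i=1, swap nums[1],nums[4] → [6,7,10,9,10,10,6,9,7]
j=5: nums[5]=10 > 7 → no swap
j=6: nums[6]=6 ≤ 7 → i=2, swap nums[2],nums[6] → [6,7,6,9,10,10,10,9,7]
j=7: nums[7]=9 > 7 → no swap
final swap nums[3],nums[8] → [6,7,6,7,10,10,10,9,9]; return 3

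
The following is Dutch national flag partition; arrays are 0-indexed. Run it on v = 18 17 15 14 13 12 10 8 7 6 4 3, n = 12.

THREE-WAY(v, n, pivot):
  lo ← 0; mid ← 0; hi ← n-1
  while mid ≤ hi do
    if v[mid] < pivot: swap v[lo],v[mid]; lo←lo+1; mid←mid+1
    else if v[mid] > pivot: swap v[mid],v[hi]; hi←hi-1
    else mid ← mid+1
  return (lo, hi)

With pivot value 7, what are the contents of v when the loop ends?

3 4 6 7 12 10 8 13 14 15 17 18

pivot = 7; lo=0, mid=0, hi=11
v[mid]=18>7: swap v[0],v[11]; hi=10 → 3 17 15 14 13 12 10 8 7 6 4 18
v[mid]=3<7: swap v[0],v[0]; lo=1,mid=1 → 3 17 15 14 13 12 10 8 7 6 4 18
v[mid]=17>7: swap v[1],v[10]; hi=9 → 3 4 15 14 13 12 10 8 7 6 17 18
v[mid]=4<7: swap v[1],v[1]; lo=2,mid=2 → 3 4 15 14 13 12 10 8 7 6 17 18
v[mid]=15>7: swap v[2],v[9]; hi=8 → 3 4 6 14 13 12 10 8 7 15 17 18
v[mid]=6<7: swap v[2],v[2]; lo=3,mid=3 → 3 4 6 14 13 12 10 8 7 15 17 18
v[mid]=14>7: swap v[3],v[8]; hi=7 → 3 4 6 7 13 12 10 8 14 15 17 18
v[mid]=7=7: mid=4
v[mid]=13>7: swap v[4],v[7]; hi=6 → 3 4 6 7 8 12 10 13 14 15 17 18
v[mid]=8>7: swap v[4],v[6]; hi=5 → 3 4 6 7 10 12 8 13 14 15 17 18
v[mid]=10>7: swap v[4],v[5]; hi=4 → 3 4 6 7 12 10 8 13 14 15 17 18
v[mid]=12>7: swap v[4],v[4]; hi=3 → 3 4 6 7 12 10 8 13 14 15 17 18
end: lo=3, hi=3; v = 3 4 6 7 12 10 8 13 14 15 17 18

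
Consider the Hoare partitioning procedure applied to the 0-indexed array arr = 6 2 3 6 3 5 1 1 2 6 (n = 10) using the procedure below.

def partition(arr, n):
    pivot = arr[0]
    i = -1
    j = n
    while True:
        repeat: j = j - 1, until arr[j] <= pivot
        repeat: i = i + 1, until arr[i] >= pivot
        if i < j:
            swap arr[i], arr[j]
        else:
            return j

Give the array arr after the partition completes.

pivot=6
j stops at 9 (6), i stops at 0 (6); swap ⇒ 6 2 3 6 3 5 1 1 2 6
j stops at 8 (2), i stops at 3 (6); swap ⇒ 6 2 3 2 3 5 1 1 6 6
j stops at 7, i stops at 8; i≥j ⇒ return 7. arr=6 2 3 2 3 5 1 1 6 6

6 2 3 2 3 5 1 1 6 6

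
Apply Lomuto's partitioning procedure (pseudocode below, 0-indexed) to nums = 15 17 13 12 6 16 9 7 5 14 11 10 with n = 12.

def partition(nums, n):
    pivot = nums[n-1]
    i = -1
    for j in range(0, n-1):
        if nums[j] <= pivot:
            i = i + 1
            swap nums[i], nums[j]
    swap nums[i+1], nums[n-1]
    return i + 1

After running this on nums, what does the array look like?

pivot = nums[11] = 10; i = -1
j=0: nums[0]=15 > 10 → no swap
j=1: nums[1]=17 > 10 → no swap
j=2: nums[2]=13 > 10 → no swap
j=3: nums[3]=12 > 10 → no swap
j=4: nums[4]=6 ≤ 10 → i=0, swap nums[0],nums[4] → 6 17 13 12 15 16 9 7 5 14 11 10
j=5: nums[5]=16 > 10 → no swap
j=6: nums[6]=9 ≤ 10 → i=1, swap nums[1],nums[6] → 6 9 13 12 15 16 17 7 5 14 11 10
j=7: nums[7]=7 ≤ 10 → i=2, swap nums[2],nums[7] → 6 9 7 12 15 16 17 13 5 14 11 10
j=8: nums[8]=5 ≤ 10 → i=3, swap nums[3],nums[8] → 6 9 7 5 15 16 17 13 12 14 11 10
j=9: nums[9]=14 > 10 → no swap
j=10: nums[10]=11 > 10 → no swap
final swap nums[4],nums[11] → 6 9 7 5 10 16 17 13 12 14 11 15; return 4

6 9 7 5 10 16 17 13 12 14 11 15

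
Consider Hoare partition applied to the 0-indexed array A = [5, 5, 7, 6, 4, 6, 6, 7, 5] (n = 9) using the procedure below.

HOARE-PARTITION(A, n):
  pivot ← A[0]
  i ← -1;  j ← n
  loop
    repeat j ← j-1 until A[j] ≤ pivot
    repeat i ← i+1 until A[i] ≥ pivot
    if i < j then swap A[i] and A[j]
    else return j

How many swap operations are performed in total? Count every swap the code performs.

pivot = A[0] = 5; i = -1, j = 9
j→8 (A[8]=5≤5), i→0 (A[0]=5≥5); i<j, swap → [5, 5, 7, 6, 4, 6, 6, 7, 5]
j→4 (A[4]=4≤5), i→1 (A[1]=5≥5); i<j, swap → [5, 4, 7, 6, 5, 6, 6, 7, 5]
j→1, i→2; i≥j, return j=1. A = [5, 4, 7, 6, 5, 6, 6, 7, 5]

2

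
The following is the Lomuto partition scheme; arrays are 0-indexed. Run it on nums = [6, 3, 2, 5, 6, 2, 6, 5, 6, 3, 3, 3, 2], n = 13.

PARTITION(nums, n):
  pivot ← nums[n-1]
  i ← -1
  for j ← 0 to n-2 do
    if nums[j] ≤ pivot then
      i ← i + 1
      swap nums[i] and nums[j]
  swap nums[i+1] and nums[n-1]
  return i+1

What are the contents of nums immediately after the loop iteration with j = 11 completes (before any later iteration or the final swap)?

pivot = nums[12] = 2; i = -1
j=0: nums[0]=6 > 2 → no swap
j=1: nums[1]=3 > 2 → no swap
j=2: nums[2]=2 ≤ 2 → i=0, swap nums[0],nums[2] → [2, 3, 6, 5, 6, 2, 6, 5, 6, 3, 3, 3, 2]
j=3: nums[3]=5 > 2 → no swap
j=4: nums[4]=6 > 2 → no swap
j=5: nums[5]=2 ≤ 2 → i=1, swap nums[1],nums[5] → [2, 2, 6, 5, 6, 3, 6, 5, 6, 3, 3, 3, 2]
j=6: nums[6]=6 > 2 → no swap
j=7: nums[7]=5 > 2 → no swap
j=8: nums[8]=6 > 2 → no swap
j=9: nums[9]=3 > 2 → no swap
j=10: nums[10]=3 > 2 → no swap
j=11: nums[11]=3 > 2 → no swap
(after j=11) nums = [2, 2, 6, 5, 6, 3, 6, 5, 6, 3, 3, 3, 2]

[2, 2, 6, 5, 6, 3, 6, 5, 6, 3, 3, 3, 2]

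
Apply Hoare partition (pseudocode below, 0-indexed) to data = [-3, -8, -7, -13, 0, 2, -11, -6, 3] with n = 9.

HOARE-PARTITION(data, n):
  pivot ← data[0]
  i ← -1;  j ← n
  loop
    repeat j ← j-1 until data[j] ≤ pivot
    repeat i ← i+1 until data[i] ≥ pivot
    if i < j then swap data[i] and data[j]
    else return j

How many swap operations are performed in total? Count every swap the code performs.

2

pivot=-3
j stops at 7 (-6), i stops at 0 (-3); swap ⇒ [-6, -8, -7, -13, 0, 2, -11, -3, 3]
j stops at 6 (-11), i stops at 4 (0); swap ⇒ [-6, -8, -7, -13, -11, 2, 0, -3, 3]
j stops at 4, i stops at 5; i≥j ⇒ return 4. data=[-6, -8, -7, -13, -11, 2, 0, -3, 3]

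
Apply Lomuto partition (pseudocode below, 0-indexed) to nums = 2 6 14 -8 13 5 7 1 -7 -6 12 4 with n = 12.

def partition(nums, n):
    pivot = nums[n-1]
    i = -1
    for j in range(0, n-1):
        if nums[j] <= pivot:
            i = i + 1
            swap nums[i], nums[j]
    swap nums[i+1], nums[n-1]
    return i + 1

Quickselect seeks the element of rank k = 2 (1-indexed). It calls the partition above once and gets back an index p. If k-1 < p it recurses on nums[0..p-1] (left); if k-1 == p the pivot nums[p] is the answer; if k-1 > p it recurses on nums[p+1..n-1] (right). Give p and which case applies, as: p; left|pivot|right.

pivot = nums[11] = 4; i = -1
j=0: nums[0]=2 ≤ 4 → i=0, swap nums[0],nums[0] (no change) → 2 6 14 -8 13 5 7 1 -7 -6 12 4
j=1: nums[1]=6 > 4 → no swap
j=2: nums[2]=14 > 4 → no swap
j=3: nums[3]=-8 ≤ 4 → i=1, swap nums[1],nums[3] → 2 -8 14 6 13 5 7 1 -7 -6 12 4
j=4: nums[4]=13 > 4 → no swap
j=5: nums[5]=5 > 4 → no swap
j=6: nums[6]=7 > 4 → no swap
j=7: nums[7]=1 ≤ 4 → i=2, swap nums[2],nums[7] → 2 -8 1 6 13 5 7 14 -7 -6 12 4
j=8: nums[8]=-7 ≤ 4 → i=3, swap nums[3],nums[8] → 2 -8 1 -7 13 5 7 14 6 -6 12 4
j=9: nums[9]=-6 ≤ 4 → i=4, swap nums[4],nums[9] → 2 -8 1 -7 -6 5 7 14 6 13 12 4
j=10: nums[10]=12 > 4 → no swap
final swap nums[5],nums[11] → 2 -8 1 -7 -6 4 7 14 6 13 12 5; return 5
p = 5; k-1 = 1 < 5 ⇒ left

5; left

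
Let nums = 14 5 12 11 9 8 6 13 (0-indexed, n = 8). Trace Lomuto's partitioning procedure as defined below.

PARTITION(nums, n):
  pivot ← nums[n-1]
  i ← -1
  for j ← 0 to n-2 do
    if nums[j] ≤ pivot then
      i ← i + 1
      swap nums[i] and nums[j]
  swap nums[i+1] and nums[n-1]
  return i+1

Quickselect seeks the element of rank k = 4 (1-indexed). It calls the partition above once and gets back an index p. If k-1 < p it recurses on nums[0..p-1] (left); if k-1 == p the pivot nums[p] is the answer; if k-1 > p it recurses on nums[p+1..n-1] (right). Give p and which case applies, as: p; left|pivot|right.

6; left

pivot=13, i=-1
j=0: 14>13, skip
j=1: 5≤13, i=0, swap(0,1) ⇒ 5 14 12 11 9 8 6 13
j=2: 12≤13, i=1, swap(1,2) ⇒ 5 12 14 11 9 8 6 13
j=3: 11≤13, i=2, swap(2,3) ⇒ 5 12 11 14 9 8 6 13
j=4: 9≤13, i=3, swap(3,4) ⇒ 5 12 11 9 14 8 6 13
j=5: 8≤13, i=4, swap(4,5) ⇒ 5 12 11 9 8 14 6 13
j=6: 6≤13, i=5, swap(5,6) ⇒ 5 12 11 9 8 6 14 13
swap(6,7) ⇒ 5 12 11 9 8 6 13 14; return 6
p = 6; k-1 = 3 < 6 ⇒ left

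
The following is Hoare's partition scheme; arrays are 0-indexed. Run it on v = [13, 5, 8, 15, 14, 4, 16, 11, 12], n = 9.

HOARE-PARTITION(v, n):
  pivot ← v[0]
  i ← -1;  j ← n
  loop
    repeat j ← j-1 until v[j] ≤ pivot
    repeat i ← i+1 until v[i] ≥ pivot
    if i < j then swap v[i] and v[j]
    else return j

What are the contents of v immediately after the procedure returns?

pivot=13
j stops at 8 (12), i stops at 0 (13); swap ⇒ [12, 5, 8, 15, 14, 4, 16, 11, 13]
j stops at 7 (11), i stops at 3 (15); swap ⇒ [12, 5, 8, 11, 14, 4, 16, 15, 13]
j stops at 5 (4), i stops at 4 (14); swap ⇒ [12, 5, 8, 11, 4, 14, 16, 15, 13]
j stops at 4, i stops at 5; i≥j ⇒ return 4. v=[12, 5, 8, 11, 4, 14, 16, 15, 13]

[12, 5, 8, 11, 4, 14, 16, 15, 13]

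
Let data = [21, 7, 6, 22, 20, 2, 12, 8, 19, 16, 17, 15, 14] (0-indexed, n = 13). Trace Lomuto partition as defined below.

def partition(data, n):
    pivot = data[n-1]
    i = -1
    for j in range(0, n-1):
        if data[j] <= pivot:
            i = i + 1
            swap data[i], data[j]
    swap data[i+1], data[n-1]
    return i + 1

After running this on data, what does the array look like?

pivot = data[12] = 14; i = -1
j=0: data[0]=21 > 14 → no swap
j=1: data[1]=7 ≤ 14 → i=0, swap data[0],data[1] → [7, 21, 6, 22, 20, 2, 12, 8, 19, 16, 17, 15, 14]
j=2: data[2]=6 ≤ 14 → i=1, swap data[1],data[2] → [7, 6, 21, 22, 20, 2, 12, 8, 19, 16, 17, 15, 14]
j=3: data[3]=22 > 14 → no swap
j=4: data[4]=20 > 14 → no swap
j=5: data[5]=2 ≤ 14 → i=2, swap data[2],data[5] → [7, 6, 2, 22, 20, 21, 12, 8, 19, 16, 17, 15, 14]
j=6: data[6]=12 ≤ 14 → i=3, swap data[3],data[6] → [7, 6, 2, 12, 20, 21, 22, 8, 19, 16, 17, 15, 14]
j=7: data[7]=8 ≤ 14 → i=4, swap data[4],data[7] → [7, 6, 2, 12, 8, 21, 22, 20, 19, 16, 17, 15, 14]
j=8: data[8]=19 > 14 → no swap
j=9: data[9]=16 > 14 → no swap
j=10: data[10]=17 > 14 → no swap
j=11: data[11]=15 > 14 → no swap
final swap data[5],data[12] → [7, 6, 2, 12, 8, 14, 22, 20, 19, 16, 17, 15, 21]; return 5

[7, 6, 2, 12, 8, 14, 22, 20, 19, 16, 17, 15, 21]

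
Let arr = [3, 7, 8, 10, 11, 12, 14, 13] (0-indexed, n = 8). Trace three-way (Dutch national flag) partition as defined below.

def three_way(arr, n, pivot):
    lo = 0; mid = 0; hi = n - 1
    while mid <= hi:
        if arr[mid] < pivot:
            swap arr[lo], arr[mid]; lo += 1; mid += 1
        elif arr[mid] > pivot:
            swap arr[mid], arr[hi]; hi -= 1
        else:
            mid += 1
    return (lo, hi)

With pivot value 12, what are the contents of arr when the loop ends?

pivot = 12; lo=0, mid=0, hi=7
arr[mid]=3<12: swap arr[0],arr[0]; lo=1,mid=1 → [3, 7, 8, 10, 11, 12, 14, 13]
arr[mid]=7<12: swap arr[1],arr[1]; lo=2,mid=2 → [3, 7, 8, 10, 11, 12, 14, 13]
arr[mid]=8<12: swap arr[2],arr[2]; lo=3,mid=3 → [3, 7, 8, 10, 11, 12, 14, 13]
arr[mid]=10<12: swap arr[3],arr[3]; lo=4,mid=4 → [3, 7, 8, 10, 11, 12, 14, 13]
arr[mid]=11<12: swap arr[4],arr[4]; lo=5,mid=5 → [3, 7, 8, 10, 11, 12, 14, 13]
arr[mid]=12=12: mid=6
arr[mid]=14>12: swap arr[6],arr[7]; hi=6 → [3, 7, 8, 10, 11, 12, 13, 14]
arr[mid]=13>12: swap arr[6],arr[6]; hi=5 → [3, 7, 8, 10, 11, 12, 13, 14]
end: lo=5, hi=5; arr = [3, 7, 8, 10, 11, 12, 13, 14]

[3, 7, 8, 10, 11, 12, 13, 14]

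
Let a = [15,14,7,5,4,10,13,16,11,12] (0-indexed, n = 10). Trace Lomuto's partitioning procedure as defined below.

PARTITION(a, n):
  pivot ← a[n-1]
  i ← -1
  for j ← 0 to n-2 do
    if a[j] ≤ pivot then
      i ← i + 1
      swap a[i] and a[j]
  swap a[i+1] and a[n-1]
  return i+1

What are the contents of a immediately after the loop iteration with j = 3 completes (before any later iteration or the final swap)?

[7,5,15,14,4,10,13,16,11,12]

pivot = a[9] = 12; i = -1
j=0: a[0]=15 > 12 → no swap
j=1: a[1]=14 > 12 → no swap
j=2: a[2]=7 ≤ 12 → i=0, swap a[0],a[2] → [7,14,15,5,4,10,13,16,11,12]
j=3: a[3]=5 ≤ 12 → i=1, swap a[1],a[3] → [7,5,15,14,4,10,13,16,11,12]
(after j=3) a = [7,5,15,14,4,10,13,16,11,12]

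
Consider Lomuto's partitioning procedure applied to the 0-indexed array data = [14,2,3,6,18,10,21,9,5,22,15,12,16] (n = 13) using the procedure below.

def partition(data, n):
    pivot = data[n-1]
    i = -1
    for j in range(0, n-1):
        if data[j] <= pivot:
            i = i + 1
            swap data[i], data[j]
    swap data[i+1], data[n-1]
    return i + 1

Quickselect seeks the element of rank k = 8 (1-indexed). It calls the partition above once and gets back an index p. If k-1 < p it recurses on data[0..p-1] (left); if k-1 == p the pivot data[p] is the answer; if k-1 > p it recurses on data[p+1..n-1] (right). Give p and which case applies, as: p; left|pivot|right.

pivot=16, i=-1
j=0: 14≤16, i=0, swap(0,0) ⇒ [14,2,3,6,18,10,21,9,5,22,15,12,16]
j=1: 2≤16, i=1, swap(1,1) ⇒ [14,2,3,6,18,10,21,9,5,22,15,12,16]
j=2: 3≤16, i=2, swap(2,2) ⇒ [14,2,3,6,18,10,21,9,5,22,15,12,16]
j=3: 6≤16, i=3, swap(3,3) ⇒ [14,2,3,6,18,10,21,9,5,22,15,12,16]
j=4: 18>16, skip
j=5: 10≤16, i=4, swap(4,5) ⇒ [14,2,3,6,10,18,21,9,5,22,15,12,16]
j=6: 21>16, skip
j=7: 9≤16, i=5, swap(5,7) ⇒ [14,2,3,6,10,9,21,18,5,22,15,12,16]
j=8: 5≤16, i=6, swap(6,8) ⇒ [14,2,3,6,10,9,5,18,21,22,15,12,16]
j=9: 22>16, skip
j=10: 15≤16, i=7, swap(7,10) ⇒ [14,2,3,6,10,9,5,15,21,22,18,12,16]
j=11: 12≤16, i=8, swap(8,11) ⇒ [14,2,3,6,10,9,5,15,12,22,18,21,16]
swap(9,12) ⇒ [14,2,3,6,10,9,5,15,12,16,18,21,22]; return 9
p = 9; k-1 = 7 < 9 ⇒ left

9; left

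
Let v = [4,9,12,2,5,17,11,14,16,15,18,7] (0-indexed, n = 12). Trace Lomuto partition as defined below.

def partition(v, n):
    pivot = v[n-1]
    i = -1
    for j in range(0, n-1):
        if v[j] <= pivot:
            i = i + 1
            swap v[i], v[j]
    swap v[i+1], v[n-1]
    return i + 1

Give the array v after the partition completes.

pivot = v[11] = 7; i = -1
j=0: v[0]=4 ≤ 7 → i=0, swap v[0],v[0] (no change) → [4,9,12,2,5,17,11,14,16,15,18,7]
j=1: v[1]=9 > 7 → no swap
j=2: v[2]=12 > 7 → no swap
j=3: v[3]=2 ≤ 7 → i=1, swap v[1],v[3] → [4,2,12,9,5,17,11,14,16,15,18,7]
j=4: v[4]=5 ≤ 7 → i=2, swap v[2],v[4] → [4,2,5,9,12,17,11,14,16,15,18,7]
j=5: v[5]=17 > 7 → no swap
j=6: v[6]=11 > 7 → no swap
j=7: v[7]=14 > 7 → no swap
j=8: v[8]=16 > 7 → no swap
j=9: v[9]=15 > 7 → no swap
j=10: v[10]=18 > 7 → no swap
final swap v[3],v[11] → [4,2,5,7,12,17,11,14,16,15,18,9]; return 3

[4,2,5,7,12,17,11,14,16,15,18,9]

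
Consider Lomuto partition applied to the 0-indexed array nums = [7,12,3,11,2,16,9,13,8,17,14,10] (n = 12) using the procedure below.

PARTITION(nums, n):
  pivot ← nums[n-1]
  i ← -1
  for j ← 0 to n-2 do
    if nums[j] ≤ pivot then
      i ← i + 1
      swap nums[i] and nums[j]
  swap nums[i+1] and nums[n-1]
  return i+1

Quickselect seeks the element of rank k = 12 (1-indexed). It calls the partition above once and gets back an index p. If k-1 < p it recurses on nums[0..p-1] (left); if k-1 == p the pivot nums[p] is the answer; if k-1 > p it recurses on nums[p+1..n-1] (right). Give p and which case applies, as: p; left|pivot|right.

pivot = nums[11] = 10; i = -1
j=0: nums[0]=7 ≤ 10 → i=0, swap nums[0],nums[0] (no change) → [7,12,3,11,2,16,9,13,8,17,14,10]
j=1: nums[1]=12 > 10 → no swap
j=2: nums[2]=3 ≤ 10 → i=1, swap nums[1],nums[2] → [7,3,12,11,2,16,9,13,8,17,14,10]
j=3: nums[3]=11 > 10 → no swap
j=4: nums[4]=2 ≤ 10 → i=2, swap nums[2],nums[4] → [7,3,2,11,12,16,9,13,8,17,14,10]
j=5: nums[5]=16 > 10 → no swap
j=6: nums[6]=9 ≤ 10 → i=3, swap nums[3],nums[6] → [7,3,2,9,12,16,11,13,8,17,14,10]
j=7: nums[7]=13 > 10 → no swap
j=8: nums[8]=8 ≤ 10 → i=4, swap nums[4],nums[8] → [7,3,2,9,8,16,11,13,12,17,14,10]
j=9: nums[9]=17 > 10 → no swap
j=10: nums[10]=14 > 10 → no swap
final swap nums[5],nums[11] → [7,3,2,9,8,10,11,13,12,17,14,16]; return 5
p = 5; k-1 = 11 > 5 ⇒ right

5; right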